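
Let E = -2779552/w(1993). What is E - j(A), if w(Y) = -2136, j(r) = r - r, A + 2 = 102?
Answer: 347444/267 ≈ 1301.3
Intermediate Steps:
A = 100 (A = -2 + 102 = 100)
j(r) = 0
E = 347444/267 (E = -2779552/(-2136) = -2779552*(-1/2136) = 347444/267 ≈ 1301.3)
E - j(A) = 347444/267 - 1*0 = 347444/267 + 0 = 347444/267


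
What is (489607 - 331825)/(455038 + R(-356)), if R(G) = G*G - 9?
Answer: 157782/581765 ≈ 0.27121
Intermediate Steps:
R(G) = -9 + G**2 (R(G) = G**2 - 9 = -9 + G**2)
(489607 - 331825)/(455038 + R(-356)) = (489607 - 331825)/(455038 + (-9 + (-356)**2)) = 157782/(455038 + (-9 + 126736)) = 157782/(455038 + 126727) = 157782/581765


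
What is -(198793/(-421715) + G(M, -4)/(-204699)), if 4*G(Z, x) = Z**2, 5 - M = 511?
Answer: 879042646/1121099205 ≈ 0.78409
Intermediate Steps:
M = -506 (M = 5 - 1*511 = 5 - 511 = -506)
G(Z, x) = Z**2/4
-(198793/(-421715) + G(M, -4)/(-204699)) = -(198793/(-421715) + ((1/4)*(-506)**2)/(-204699)) = -(198793*(-1/421715) + ((1/4)*256036)*(-1/204699)) = -(-28399/60245 + 64009*(-1/204699)) = -(-28399/60245 - 5819/18609) = -1*(-879042646/1121099205) = 879042646/1121099205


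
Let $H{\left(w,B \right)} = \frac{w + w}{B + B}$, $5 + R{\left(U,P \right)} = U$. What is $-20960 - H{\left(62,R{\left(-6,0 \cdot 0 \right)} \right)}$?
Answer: $- \frac{230498}{11} \approx -20954.0$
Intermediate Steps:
$R{\left(U,P \right)} = -5 + U$
$H{\left(w,B \right)} = \frac{w}{B}$ ($H{\left(w,B \right)} = \frac{2 w}{2 B} = 2 w \frac{1}{2 B} = \frac{w}{B}$)
$-20960 - H{\left(62,R{\left(-6,0 \cdot 0 \right)} \right)} = -20960 - \frac{62}{-5 - 6} = -20960 - \frac{62}{-11} = -20960 - 62 \left(- \frac{1}{11}\right) = -20960 - - \frac{62}{11} = -20960 + \frac{62}{11} = - \frac{230498}{11}$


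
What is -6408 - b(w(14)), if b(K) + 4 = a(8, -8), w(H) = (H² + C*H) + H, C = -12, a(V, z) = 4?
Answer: -6408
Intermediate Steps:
w(H) = H² - 11*H (w(H) = (H² - 12*H) + H = H² - 11*H)
b(K) = 0 (b(K) = -4 + 4 = 0)
-6408 - b(w(14)) = -6408 - 1*0 = -6408 + 0 = -6408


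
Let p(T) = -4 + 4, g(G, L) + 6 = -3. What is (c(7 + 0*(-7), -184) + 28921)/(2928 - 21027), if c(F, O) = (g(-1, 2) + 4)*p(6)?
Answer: -28921/18099 ≈ -1.5979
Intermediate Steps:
g(G, L) = -9 (g(G, L) = -6 - 3 = -9)
p(T) = 0
c(F, O) = 0 (c(F, O) = (-9 + 4)*0 = -5*0 = 0)
(c(7 + 0*(-7), -184) + 28921)/(2928 - 21027) = (0 + 28921)/(2928 - 21027) = 28921/(-18099) = 28921*(-1/18099) = -28921/18099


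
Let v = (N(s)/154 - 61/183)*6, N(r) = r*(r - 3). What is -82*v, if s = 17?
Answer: -6560/11 ≈ -596.36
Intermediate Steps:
N(r) = r*(-3 + r)
v = 80/11 (v = ((17*(-3 + 17))/154 - 61/183)*6 = ((17*14)*(1/154) - 61*1/183)*6 = (238*(1/154) - ⅓)*6 = (17/11 - ⅓)*6 = (40/33)*6 = 80/11 ≈ 7.2727)
-82*v = -82*80/11 = -6560/11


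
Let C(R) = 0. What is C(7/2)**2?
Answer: 0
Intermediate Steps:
C(7/2)**2 = 0**2 = 0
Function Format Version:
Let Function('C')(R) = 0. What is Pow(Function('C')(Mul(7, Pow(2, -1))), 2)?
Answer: 0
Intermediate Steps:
Pow(Function('C')(Mul(7, Pow(2, -1))), 2) = Pow(0, 2) = 0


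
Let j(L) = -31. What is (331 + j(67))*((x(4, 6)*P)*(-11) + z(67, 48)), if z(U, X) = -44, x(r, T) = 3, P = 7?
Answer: -82500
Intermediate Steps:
(331 + j(67))*((x(4, 6)*P)*(-11) + z(67, 48)) = (331 - 31)*((3*7)*(-11) - 44) = 300*(21*(-11) - 44) = 300*(-231 - 44) = 300*(-275) = -82500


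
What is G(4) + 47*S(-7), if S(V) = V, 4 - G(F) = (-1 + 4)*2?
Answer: -331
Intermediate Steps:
G(F) = -2 (G(F) = 4 - (-1 + 4)*2 = 4 - 3*2 = 4 - 1*6 = 4 - 6 = -2)
G(4) + 47*S(-7) = -2 + 47*(-7) = -2 - 329 = -331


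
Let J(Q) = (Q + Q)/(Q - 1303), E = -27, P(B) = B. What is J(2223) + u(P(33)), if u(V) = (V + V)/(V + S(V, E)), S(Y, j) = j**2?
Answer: 287381/58420 ≈ 4.9192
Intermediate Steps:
J(Q) = 2*Q/(-1303 + Q) (J(Q) = (2*Q)/(-1303 + Q) = 2*Q/(-1303 + Q))
u(V) = 2*V/(729 + V) (u(V) = (V + V)/(V + (-27)**2) = (2*V)/(V + 729) = (2*V)/(729 + V) = 2*V/(729 + V))
J(2223) + u(P(33)) = 2*2223/(-1303 + 2223) + 2*33/(729 + 33) = 2*2223/920 + 2*33/762 = 2*2223*(1/920) + 2*33*(1/762) = 2223/460 + 11/127 = 287381/58420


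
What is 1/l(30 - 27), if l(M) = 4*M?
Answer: 1/12 ≈ 0.083333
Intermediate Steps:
1/l(30 - 27) = 1/(4*(30 - 27)) = 1/(4*3) = 1/12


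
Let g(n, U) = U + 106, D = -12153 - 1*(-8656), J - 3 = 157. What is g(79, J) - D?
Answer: 3763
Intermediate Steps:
J = 160 (J = 3 + 157 = 160)
D = -3497 (D = -12153 + 8656 = -3497)
g(n, U) = 106 + U
g(79, J) - D = (106 + 160) - 1*(-3497) = 266 + 3497 = 3763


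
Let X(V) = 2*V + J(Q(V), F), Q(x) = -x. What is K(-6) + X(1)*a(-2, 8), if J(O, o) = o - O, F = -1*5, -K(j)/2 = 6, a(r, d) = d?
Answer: -28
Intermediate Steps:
K(j) = -12 (K(j) = -2*6 = -12)
F = -5
X(V) = -5 + 3*V (X(V) = 2*V + (-5 - (-1)*V) = 2*V + (-5 + V) = -5 + 3*V)
K(-6) + X(1)*a(-2, 8) = -12 + (-5 + 3*1)*8 = -12 + (-5 + 3)*8 = -12 - 2*8 = -12 - 16 = -28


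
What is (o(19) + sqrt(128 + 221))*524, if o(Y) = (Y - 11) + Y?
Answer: 14148 + 524*sqrt(349) ≈ 23937.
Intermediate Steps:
o(Y) = -11 + 2*Y (o(Y) = (-11 + Y) + Y = -11 + 2*Y)
(o(19) + sqrt(128 + 221))*524 = ((-11 + 2*19) + sqrt(128 + 221))*524 = ((-11 + 38) + sqrt(349))*524 = (27 + sqrt(349))*524 = 14148 + 524*sqrt(349)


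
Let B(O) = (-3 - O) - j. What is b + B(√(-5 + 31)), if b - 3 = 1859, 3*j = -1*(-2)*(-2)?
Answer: 5581/3 - √26 ≈ 1855.2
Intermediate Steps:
j = -4/3 (j = (-1*(-2)*(-2))/3 = (2*(-2))/3 = (⅓)*(-4) = -4/3 ≈ -1.3333)
b = 1862 (b = 3 + 1859 = 1862)
B(O) = -5/3 - O (B(O) = (-3 - O) - 1*(-4/3) = (-3 - O) + 4/3 = -5/3 - O)
b + B(√(-5 + 31)) = 1862 + (-5/3 - √(-5 + 31)) = 1862 + (-5/3 - √26) = 5581/3 - √26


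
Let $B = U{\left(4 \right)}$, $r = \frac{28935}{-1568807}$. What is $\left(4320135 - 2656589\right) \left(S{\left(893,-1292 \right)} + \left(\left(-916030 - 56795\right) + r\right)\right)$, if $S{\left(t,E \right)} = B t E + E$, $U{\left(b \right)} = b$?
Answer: $- \frac{14586443032660018212}{1568807} \approx -9.2978 \cdot 10^{12}$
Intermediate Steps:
$r = - \frac{28935}{1568807}$ ($r = 28935 \left(- \frac{1}{1568807}\right) = - \frac{28935}{1568807} \approx -0.018444$)
$B = 4$
$S{\left(t,E \right)} = E + 4 E t$ ($S{\left(t,E \right)} = 4 t E + E = 4 E t + E = E + 4 E t$)
$\left(4320135 - 2656589\right) \left(S{\left(893,-1292 \right)} + \left(\left(-916030 - 56795\right) + r\right)\right) = \left(4320135 - 2656589\right) \left(- 1292 \left(1 + 4 \cdot 893\right) - \frac{1526174698710}{1568807}\right) = 1663546 \left(- 1292 \left(1 + 3572\right) - \frac{1526174698710}{1568807}\right) = 1663546 \left(\left(-1292\right) 3573 - \frac{1526174698710}{1568807}\right) = 1663546 \left(-4616316 - \frac{1526174698710}{1568807}\right) = 1663546 \left(- \frac{8768283553722}{1568807}\right) = - \frac{14586443032660018212}{1568807}$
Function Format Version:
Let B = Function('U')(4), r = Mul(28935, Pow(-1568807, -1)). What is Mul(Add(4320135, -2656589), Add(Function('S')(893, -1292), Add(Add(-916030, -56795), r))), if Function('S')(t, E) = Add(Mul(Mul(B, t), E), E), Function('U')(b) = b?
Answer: Rational(-14586443032660018212, 1568807) ≈ -9.2978e+12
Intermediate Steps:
r = Rational(-28935, 1568807) (r = Mul(28935, Rational(-1, 1568807)) = Rational(-28935, 1568807) ≈ -0.018444)
B = 4
Function('S')(t, E) = Add(E, Mul(4, E, t)) (Function('S')(t, E) = Add(Mul(Mul(4, t), E), E) = Add(Mul(4, E, t), E) = Add(E, Mul(4, E, t)))
Mul(Add(4320135, -2656589), Add(Function('S')(893, -1292), Add(Add(-916030, -56795), r))) = Mul(Add(4320135, -2656589), Add(Mul(-1292, Add(1, Mul(4, 893))), Add(Add(-916030, -56795), Rational(-28935, 1568807)))) = Mul(1663546, Add(Mul(-1292, Add(1, 3572)), Add(-972825, Rational(-28935, 1568807)))) = Mul(1663546, Add(Mul(-1292, 3573), Rational(-1526174698710, 1568807))) = Mul(1663546, Add(-4616316, Rational(-1526174698710, 1568807))) = Mul(1663546, Rational(-8768283553722, 1568807)) = Rational(-14586443032660018212, 1568807)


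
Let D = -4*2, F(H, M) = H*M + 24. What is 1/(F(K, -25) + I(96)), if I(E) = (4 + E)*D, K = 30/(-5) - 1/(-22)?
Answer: -22/13797 ≈ -0.0015945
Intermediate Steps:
K = -131/22 (K = 30*(-⅕) - 1*(-1/22) = -6 + 1/22 = -131/22 ≈ -5.9545)
F(H, M) = 24 + H*M
D = -8
I(E) = -32 - 8*E (I(E) = (4 + E)*(-8) = -32 - 8*E)
1/(F(K, -25) + I(96)) = 1/((24 - 131/22*(-25)) + (-32 - 8*96)) = 1/((24 + 3275/22) + (-32 - 768)) = 1/(3803/22 - 800) = 1/(-13797/22) = -22/13797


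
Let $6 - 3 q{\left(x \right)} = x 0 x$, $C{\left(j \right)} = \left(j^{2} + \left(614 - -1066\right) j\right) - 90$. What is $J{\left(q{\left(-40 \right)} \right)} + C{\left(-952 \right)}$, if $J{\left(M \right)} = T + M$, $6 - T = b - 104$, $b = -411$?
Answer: $-692623$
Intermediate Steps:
$C{\left(j \right)} = -90 + j^{2} + 1680 j$ ($C{\left(j \right)} = \left(j^{2} + \left(614 + 1066\right) j\right) - 90 = \left(j^{2} + 1680 j\right) - 90 = -90 + j^{2} + 1680 j$)
$T = 521$ ($T = 6 - \left(-411 - 104\right) = 6 - -515 = 6 + 515 = 521$)
$q{\left(x \right)} = 2$ ($q{\left(x \right)} = 2 - \frac{x 0 x}{3} = 2 - \frac{0 x}{3} = 2 - 0 = 2 + 0 = 2$)
$J{\left(M \right)} = 521 + M$
$J{\left(q{\left(-40 \right)} \right)} + C{\left(-952 \right)} = \left(521 + 2\right) + \left(-90 + \left(-952\right)^{2} + 1680 \left(-952\right)\right) = 523 - 693146 = -692623$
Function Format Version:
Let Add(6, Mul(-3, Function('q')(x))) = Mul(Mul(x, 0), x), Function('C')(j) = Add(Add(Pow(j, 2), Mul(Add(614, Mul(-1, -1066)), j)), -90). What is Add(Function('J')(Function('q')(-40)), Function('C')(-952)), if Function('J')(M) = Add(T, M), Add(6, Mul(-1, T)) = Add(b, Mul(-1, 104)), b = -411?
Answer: -692623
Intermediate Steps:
Function('C')(j) = Add(-90, Pow(j, 2), Mul(1680, j)) (Function('C')(j) = Add(Add(Pow(j, 2), Mul(Add(614, 1066), j)), -90) = Add(Add(Pow(j, 2), Mul(1680, j)), -90) = Add(-90, Pow(j, 2), Mul(1680, j)))
T = 521 (T = Add(6, Mul(-1, Add(-411, Mul(-1, 104)))) = Add(6, Mul(-1, Add(-411, -104))) = Add(6, Mul(-1, -515)) = Add(6, 515) = 521)
Function('q')(x) = 2 (Function('q')(x) = Add(2, Mul(Rational(-1, 3), Mul(Mul(x, 0), x))) = Add(2, Mul(Rational(-1, 3), Mul(0, x))) = Add(2, Mul(Rational(-1, 3), 0)) = Add(2, 0) = 2)
Function('J')(M) = Add(521, M)
Add(Function('J')(Function('q')(-40)), Function('C')(-952)) = Add(Add(521, 2), Add(-90, Pow(-952, 2), Mul(1680, -952))) = Add(523, Add(-90, 906304, -1599360)) = Add(523, -693146) = -692623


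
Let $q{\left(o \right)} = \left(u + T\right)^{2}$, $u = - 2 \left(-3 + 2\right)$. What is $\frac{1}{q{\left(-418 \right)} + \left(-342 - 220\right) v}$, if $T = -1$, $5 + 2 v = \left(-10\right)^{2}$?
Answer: $- \frac{1}{26694} \approx -3.7462 \cdot 10^{-5}$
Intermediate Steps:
$v = \frac{95}{2}$ ($v = - \frac{5}{2} + \frac{\left(-10\right)^{2}}{2} = - \frac{5}{2} + \frac{1}{2} \cdot 100 = - \frac{5}{2} + 50 = \frac{95}{2} \approx 47.5$)
$u = 2$ ($u = \left(-2\right) \left(-1\right) = 2$)
$q{\left(o \right)} = 1$ ($q{\left(o \right)} = \left(2 - 1\right)^{2} = 1^{2} = 1$)
$\frac{1}{q{\left(-418 \right)} + \left(-342 - 220\right) v} = \frac{1}{1 + \left(-342 - 220\right) \frac{95}{2}} = \frac{1}{1 - 26695} = \frac{1}{-26694} = - \frac{1}{26694}$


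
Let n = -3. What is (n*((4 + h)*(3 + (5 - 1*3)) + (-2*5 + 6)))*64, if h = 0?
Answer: -3072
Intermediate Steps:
(n*((4 + h)*(3 + (5 - 1*3)) + (-2*5 + 6)))*64 = -3*((4 + 0)*(3 + (5 - 1*3)) + (-2*5 + 6))*64 = -3*(4*(3 + (5 - 3)) + (-10 + 6))*64 = -3*(4*(3 + 2) - 4)*64 = -3*(4*5 - 4)*64 = -3*(20 - 4)*64 = -3*16*64 = -48*64 = -3072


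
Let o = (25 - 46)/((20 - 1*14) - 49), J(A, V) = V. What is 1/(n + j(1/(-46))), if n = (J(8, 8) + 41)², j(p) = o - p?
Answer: 1978/4750187 ≈ 0.00041640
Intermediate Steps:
o = 21/43 (o = -21/((20 - 14) - 49) = -21/(6 - 49) = -21/(-43) = -21*(-1/43) = 21/43 ≈ 0.48837)
j(p) = 21/43 - p
n = 2401 (n = (8 + 41)² = 49² = 2401)
1/(n + j(1/(-46))) = 1/(2401 + (21/43 - 1/(-46))) = 1/(2401 + (21/43 - 1*(-1/46))) = 1/(2401 + (21/43 + 1/46)) = 1/(2401 + 1009/1978) = 1/(4750187/1978) = 1978/4750187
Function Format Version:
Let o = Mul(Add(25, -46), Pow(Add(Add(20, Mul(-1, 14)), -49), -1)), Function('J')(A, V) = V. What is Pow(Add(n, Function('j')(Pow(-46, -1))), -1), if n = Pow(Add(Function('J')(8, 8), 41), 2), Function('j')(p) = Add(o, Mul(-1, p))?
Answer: Rational(1978, 4750187) ≈ 0.00041640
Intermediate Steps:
o = Rational(21, 43) (o = Mul(-21, Pow(Add(Add(20, -14), -49), -1)) = Mul(-21, Pow(Add(6, -49), -1)) = Mul(-21, Pow(-43, -1)) = Mul(-21, Rational(-1, 43)) = Rational(21, 43) ≈ 0.48837)
Function('j')(p) = Add(Rational(21, 43), Mul(-1, p))
n = 2401 (n = Pow(Add(8, 41), 2) = Pow(49, 2) = 2401)
Pow(Add(n, Function('j')(Pow(-46, -1))), -1) = Pow(Add(2401, Add(Rational(21, 43), Mul(-1, Pow(-46, -1)))), -1) = Pow(Add(2401, Add(Rational(21, 43), Mul(-1, Rational(-1, 46)))), -1) = Pow(Add(2401, Add(Rational(21, 43), Rational(1, 46))), -1) = Pow(Add(2401, Rational(1009, 1978)), -1) = Pow(Rational(4750187, 1978), -1) = Rational(1978, 4750187)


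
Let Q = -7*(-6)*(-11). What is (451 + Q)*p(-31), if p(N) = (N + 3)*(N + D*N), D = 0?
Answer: -9548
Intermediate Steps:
p(N) = N*(3 + N) (p(N) = (N + 3)*(N + 0*N) = (3 + N)*(N + 0) = (3 + N)*N = N*(3 + N))
Q = -462 (Q = 42*(-11) = -462)
(451 + Q)*p(-31) = (451 - 462)*(-31*(3 - 31)) = -(-341)*(-28) = -11*868 = -9548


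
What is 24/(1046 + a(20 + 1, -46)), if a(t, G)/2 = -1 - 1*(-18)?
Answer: 1/45 ≈ 0.022222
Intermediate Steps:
a(t, G) = 34 (a(t, G) = 2*(-1 - 1*(-18)) = 2*(-1 + 18) = 2*17 = 34)
24/(1046 + a(20 + 1, -46)) = 24/(1046 + 34) = 24/1080 = 24*(1/1080) = 1/45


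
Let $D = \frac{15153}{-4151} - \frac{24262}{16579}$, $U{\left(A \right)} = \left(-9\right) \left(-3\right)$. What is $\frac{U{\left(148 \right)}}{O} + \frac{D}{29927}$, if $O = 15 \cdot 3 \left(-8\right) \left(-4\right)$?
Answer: $\frac{6122367851209}{329529448269280} \approx 0.018579$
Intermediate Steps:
$U{\left(A \right)} = 27$
$D = - \frac{351933149}{68819429}$ ($D = 15153 \left(- \frac{1}{4151}\right) - \frac{24262}{16579} = - \frac{15153}{4151} - \frac{24262}{16579} = - \frac{351933149}{68819429} \approx -5.1139$)
$O = 1440$ ($O = 15 \left(\left(-24\right) \left(-4\right)\right) = 15 \cdot 96 = 1440$)
$\frac{U{\left(148 \right)}}{O} + \frac{D}{29927} = \frac{27}{1440} - \frac{351933149}{68819429 \cdot 29927} = 27 \cdot \frac{1}{1440} - \frac{351933149}{2059559051683} = \frac{3}{160} - \frac{351933149}{2059559051683} = \frac{6122367851209}{329529448269280}$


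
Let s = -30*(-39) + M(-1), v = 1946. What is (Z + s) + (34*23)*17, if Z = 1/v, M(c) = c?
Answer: 28144999/1946 ≈ 14463.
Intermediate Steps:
s = 1169 (s = -30*(-39) - 1 = 1170 - 1 = 1169)
Z = 1/1946 ≈ 0.00051387
(Z + s) + (34*23)*17 = (1/1946 + 1169) + (34*23)*17 = 2274875/1946 + 782*17 = 2274875/1946 + 13294 = 28144999/1946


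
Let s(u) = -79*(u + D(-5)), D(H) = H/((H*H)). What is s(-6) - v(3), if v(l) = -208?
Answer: 3489/5 ≈ 697.80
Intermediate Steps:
D(H) = 1/H (D(H) = H/(H²) = H/H² = 1/H)
s(u) = 79/5 - 79*u (s(u) = -79*(u + 1/(-5)) = -79*(u - ⅕) = -79*(-⅕ + u) = 79/5 - 79*u)
s(-6) - v(3) = (79/5 - 79*(-6)) - 1*(-208) = (79/5 + 474) + 208 = 2449/5 + 208 = 3489/5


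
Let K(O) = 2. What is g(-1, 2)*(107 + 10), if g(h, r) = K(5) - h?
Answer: 351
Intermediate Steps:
g(h, r) = 2 - h
g(-1, 2)*(107 + 10) = (2 - 1*(-1))*(107 + 10) = (2 + 1)*117 = 3*117 = 351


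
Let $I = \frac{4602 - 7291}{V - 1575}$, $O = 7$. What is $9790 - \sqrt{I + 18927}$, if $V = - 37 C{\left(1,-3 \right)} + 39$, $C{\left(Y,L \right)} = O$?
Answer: $9790 - \frac{\sqrt{60988093930}}{1795} \approx 9652.4$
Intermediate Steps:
$C{\left(Y,L \right)} = 7$
$V = -220$ ($V = \left(-37\right) 7 + 39 = -259 + 39 = -220$)
$I = \frac{2689}{1795}$ ($I = \frac{4602 - 7291}{-220 - 1575} = - \frac{2689}{-1795} = \left(-2689\right) \left(- \frac{1}{1795}\right) = \frac{2689}{1795} \approx 1.4981$)
$9790 - \sqrt{I + 18927} = 9790 - \sqrt{\frac{2689}{1795} + 18927} = 9790 - \sqrt{\frac{33976654}{1795}} = 9790 - \frac{\sqrt{60988093930}}{1795}$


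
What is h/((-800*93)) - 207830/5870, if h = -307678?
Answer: -682824107/21836400 ≈ -31.270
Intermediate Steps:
h/((-800*93)) - 207830/5870 = -307678/((-800*93)) - 207830/5870 = -307678/(-74400) - 207830*1/5870 = -307678*(-1/74400) - 20783/587 = 153839/37200 - 20783/587 = -682824107/21836400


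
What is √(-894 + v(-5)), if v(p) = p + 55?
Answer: 2*I*√211 ≈ 29.052*I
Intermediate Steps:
v(p) = 55 + p
√(-894 + v(-5)) = √(-894 + (55 - 5)) = √(-894 + 50) = √(-844) = 2*I*√211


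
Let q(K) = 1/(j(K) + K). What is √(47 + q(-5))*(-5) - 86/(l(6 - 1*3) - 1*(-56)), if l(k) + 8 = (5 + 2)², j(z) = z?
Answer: -86/97 - √4690/2 ≈ -35.128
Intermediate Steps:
l(k) = 41 (l(k) = -8 + (5 + 2)² = -8 + 7² = -8 + 49 = 41)
q(K) = 1/(2*K) (q(K) = 1/(K + K) = 1/(2*K))
√(47 + q(-5))*(-5) - 86/(l(6 - 1*3) - 1*(-56)) = √(47 + (½)/(-5))*(-5) - 86/(41 - 1*(-56)) = √(47 + (½)*(-⅕))*(-5) - 86/(41 + 56) = √(47 - ⅒)*(-5) - 86/97 = √(469/10)*(-5) - 86*1/97 = (√4690/10)*(-5) - 86/97 = -√4690/2 - 86/97 = -86/97 - √4690/2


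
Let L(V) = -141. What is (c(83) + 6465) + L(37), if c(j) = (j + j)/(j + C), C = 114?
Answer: 1245994/197 ≈ 6324.8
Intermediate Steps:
c(j) = 2*j/(114 + j) (c(j) = (j + j)/(j + 114) = (2*j)/(114 + j) = 2*j/(114 + j))
(c(83) + 6465) + L(37) = (2*83/(114 + 83) + 6465) - 141 = (2*83/197 + 6465) - 141 = (2*83*(1/197) + 6465) - 141 = (166/197 + 6465) - 141 = 1273771/197 - 141 = 1245994/197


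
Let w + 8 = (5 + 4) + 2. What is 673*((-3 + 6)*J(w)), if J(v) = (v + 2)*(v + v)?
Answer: 60570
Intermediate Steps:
w = 3 (w = -8 + ((5 + 4) + 2) = -8 + (9 + 2) = -8 + 11 = 3)
J(v) = 2*v*(2 + v) (J(v) = (2 + v)*(2*v) = 2*v*(2 + v))
673*((-3 + 6)*J(w)) = 673*((-3 + 6)*(2*3*(2 + 3))) = 673*(3*(2*3*5)) = 673*(3*30) = 673*90 = 60570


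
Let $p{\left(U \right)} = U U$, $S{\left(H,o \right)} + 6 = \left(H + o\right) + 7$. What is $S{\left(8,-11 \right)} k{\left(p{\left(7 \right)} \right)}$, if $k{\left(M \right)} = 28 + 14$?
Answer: $-84$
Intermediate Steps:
$S{\left(H,o \right)} = 1 + H + o$ ($S{\left(H,o \right)} = -6 + \left(\left(H + o\right) + 7\right) = -6 + \left(7 + H + o\right) = 1 + H + o$)
$p{\left(U \right)} = U^{2}$
$k{\left(M \right)} = 42$
$S{\left(8,-11 \right)} k{\left(p{\left(7 \right)} \right)} = \left(1 + 8 - 11\right) 42 = \left(-2\right) 42 = -84$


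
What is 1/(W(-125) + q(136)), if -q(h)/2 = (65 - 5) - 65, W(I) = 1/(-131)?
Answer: 131/1309 ≈ 0.10008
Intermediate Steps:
W(I) = -1/131
q(h) = 10 (q(h) = -2*((65 - 5) - 65) = -2*(60 - 65) = -2*(-5) = 10)
1/(W(-125) + q(136)) = 1/(-1/131 + 10) = 1/(1309/131) = 131/1309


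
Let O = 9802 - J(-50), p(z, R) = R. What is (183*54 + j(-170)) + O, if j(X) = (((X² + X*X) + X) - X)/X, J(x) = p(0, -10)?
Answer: 19354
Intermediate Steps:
J(x) = -10
O = 9812 (O = 9802 - 1*(-10) = 9802 + 10 = 9812)
j(X) = 2*X (j(X) = (((X² + X²) + X) - X)/X = ((2*X² + X) - X)/X = ((X + 2*X²) - X)/X = (2*X²)/X = 2*X)
(183*54 + j(-170)) + O = (183*54 + 2*(-170)) + 9812 = (9882 - 340) + 9812 = 9542 + 9812 = 19354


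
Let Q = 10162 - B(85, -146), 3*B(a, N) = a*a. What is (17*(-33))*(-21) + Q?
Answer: 58604/3 ≈ 19535.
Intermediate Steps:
B(a, N) = a**2/3 (B(a, N) = (a*a)/3 = a**2/3)
Q = 23261/3 (Q = 10162 - 85**2/3 = 10162 - 7225/3 = 23261/3 ≈ 7753.7)
(17*(-33))*(-21) + Q = (17*(-33))*(-21) + 23261/3 = -561*(-21) + 23261/3 = 11781 + 23261/3 = 58604/3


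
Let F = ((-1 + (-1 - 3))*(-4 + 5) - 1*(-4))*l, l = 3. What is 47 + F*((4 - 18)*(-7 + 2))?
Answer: -163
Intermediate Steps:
F = -3 (F = ((-1 + (-1 - 3))*(-4 + 5) - 1*(-4))*3 = ((-1 - 4)*1 + 4)*3 = (-5*1 + 4)*3 = (-5 + 4)*3 = -1*3 = -3)
47 + F*((4 - 18)*(-7 + 2)) = 47 - 3*(4 - 18)*(-7 + 2) = 47 - (-42)*(-5) = 47 - 3*70 = 47 - 210 = -163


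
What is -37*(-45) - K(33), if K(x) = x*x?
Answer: 576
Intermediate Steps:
K(x) = x**2
-37*(-45) - K(33) = -37*(-45) - 1*33**2 = 1665 - 1*1089 = 1665 - 1089 = 576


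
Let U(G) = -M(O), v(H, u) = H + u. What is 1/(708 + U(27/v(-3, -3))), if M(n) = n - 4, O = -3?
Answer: 1/715 ≈ 0.0013986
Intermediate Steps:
M(n) = -4 + n
U(G) = 7 (U(G) = -(-4 - 3) = -1*(-7) = 7)
1/(708 + U(27/v(-3, -3))) = 1/(708 + 7) = 1/715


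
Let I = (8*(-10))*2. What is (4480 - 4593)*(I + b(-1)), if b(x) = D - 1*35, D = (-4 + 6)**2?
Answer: 21583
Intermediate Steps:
D = 4 (D = 2**2 = 4)
I = -160 (I = -80*2 = -160)
b(x) = -31 (b(x) = 4 - 1*35 = 4 - 35 = -31)
(4480 - 4593)*(I + b(-1)) = (4480 - 4593)*(-160 - 31) = -113*(-191) = 21583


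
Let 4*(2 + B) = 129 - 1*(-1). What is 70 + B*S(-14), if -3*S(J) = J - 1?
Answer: 445/2 ≈ 222.50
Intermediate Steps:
B = 61/2 (B = -2 + (129 - 1*(-1))/4 = -2 + (129 + 1)/4 = -2 + (¼)*130 = -2 + 65/2 = 61/2 ≈ 30.500)
S(J) = ⅓ - J/3 (S(J) = -(J - 1)/3 = -(-1 + J)/3 = ⅓ - J/3)
70 + B*S(-14) = 70 + 61*(⅓ - ⅓*(-14))/2 = 70 + 61*(⅓ + 14/3)/2 = 70 + (61/2)*5 = 70 + 305/2 = 445/2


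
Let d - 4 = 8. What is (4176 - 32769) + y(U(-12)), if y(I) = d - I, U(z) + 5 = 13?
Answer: -28589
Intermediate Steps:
d = 12 (d = 4 + 8 = 12)
U(z) = 8 (U(z) = -5 + 13 = 8)
y(I) = 12 - I
(4176 - 32769) + y(U(-12)) = (4176 - 32769) + (12 - 1*8) = -28593 + (12 - 8) = -28593 + 4 = -28589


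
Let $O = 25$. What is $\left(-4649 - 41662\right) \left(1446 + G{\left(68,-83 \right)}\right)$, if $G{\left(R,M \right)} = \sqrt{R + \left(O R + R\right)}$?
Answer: $-66965706 - 277866 \sqrt{51} \approx -6.895 \cdot 10^{7}$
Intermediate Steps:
$G{\left(R,M \right)} = 3 \sqrt{3} \sqrt{R}$ ($G{\left(R,M \right)} = \sqrt{R + \left(25 R + R\right)} = \sqrt{R + 26 R} = \sqrt{27 R} = 3 \sqrt{3} \sqrt{R}$)
$\left(-4649 - 41662\right) \left(1446 + G{\left(68,-83 \right)}\right) = \left(-4649 - 41662\right) \left(1446 + 3 \sqrt{3} \sqrt{68}\right) = - 46311 \left(1446 + 3 \sqrt{3} \cdot 2 \sqrt{17}\right) = - 46311 \left(1446 + 6 \sqrt{51}\right) = -66965706 - 277866 \sqrt{51}$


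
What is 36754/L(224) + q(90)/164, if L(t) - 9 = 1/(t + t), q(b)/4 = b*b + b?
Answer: 708127742/165353 ≈ 4282.5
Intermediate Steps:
q(b) = 4*b + 4*b**2 (q(b) = 4*(b*b + b) = 4*(b**2 + b) = 4*(b + b**2) = 4*b + 4*b**2)
L(t) = 9 + 1/(2*t) (L(t) = 9 + 1/(t + t) = 9 + 1/(2*t))
36754/L(224) + q(90)/164 = 36754/(9 + (1/2)/224) + (4*90*(1 + 90))/164 = 36754/(9 + (1/2)*(1/224)) + (4*90*91)*(1/164) = 36754/(9 + 1/448) + 32760*(1/164) = 36754/(4033/448) + 8190/41 = 36754*(448/4033) + 8190/41 = 16465792/4033 + 8190/41 = 708127742/165353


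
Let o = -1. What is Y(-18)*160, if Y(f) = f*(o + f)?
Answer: 54720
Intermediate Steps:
Y(f) = f*(-1 + f)
Y(-18)*160 = -18*(-1 - 18)*160 = -18*(-19)*160 = 342*160 = 54720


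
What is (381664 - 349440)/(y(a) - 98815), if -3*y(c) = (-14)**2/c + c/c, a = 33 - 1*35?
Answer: -24168/74087 ≈ -0.32621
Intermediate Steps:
a = -2 (a = 33 - 35 = -2)
y(c) = -1/3 - 196/(3*c) (y(c) = -((-14)**2/c + c/c)/3 = -(196/c + 1)/3 = -(1 + 196/c)/3 = -1/3 - 196/(3*c))
(381664 - 349440)/(y(a) - 98815) = (381664 - 349440)/((1/3)*(-196 - 1*(-2))/(-2) - 98815) = 32224/((1/3)*(-1/2)*(-196 + 2) - 98815) = 32224/((1/3)*(-1/2)*(-194) - 98815) = 32224/(97/3 - 98815) = 32224/(-296348/3) = 32224*(-3/296348) = -24168/74087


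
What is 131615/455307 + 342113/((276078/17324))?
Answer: 9569270235847/445745553 ≈ 21468.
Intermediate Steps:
131615/455307 + 342113/((276078/17324)) = 131615*(1/455307) + 342113/((276078*(1/17324))) = 131615/455307 + 342113/(138039/8662) = 131615/455307 + 342113*(8662/138039) = 131615/455307 + 63050698/2937 = 9569270235847/445745553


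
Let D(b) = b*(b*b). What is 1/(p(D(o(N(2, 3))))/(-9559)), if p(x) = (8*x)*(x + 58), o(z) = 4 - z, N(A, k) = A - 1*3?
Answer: -9559/183000 ≈ -0.052235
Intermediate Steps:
N(A, k) = -3 + A (N(A, k) = A - 3 = -3 + A)
D(b) = b**3 (D(b) = b*b**2 = b**3)
p(x) = 8*x*(58 + x) (p(x) = (8*x)*(58 + x) = 8*x*(58 + x))
1/(p(D(o(N(2, 3))))/(-9559)) = 1/((8*(4 - (-3 + 2))**3*(58 + (4 - (-3 + 2))**3))/(-9559)) = 1/((8*(4 - 1*(-1))**3*(58 + (4 - 1*(-1))**3))*(-1/9559)) = 1/((8*(4 + 1)**3*(58 + (4 + 1)**3))*(-1/9559)) = 1/((8*5**3*(58 + 5**3))*(-1/9559)) = 1/((8*125*(58 + 125))*(-1/9559)) = 1/((8*125*183)*(-1/9559)) = 1/(183000*(-1/9559)) = 1/(-183000/9559) = -9559/183000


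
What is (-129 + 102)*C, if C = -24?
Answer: 648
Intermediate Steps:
(-129 + 102)*C = (-129 + 102)*(-24) = -27*(-24) = 648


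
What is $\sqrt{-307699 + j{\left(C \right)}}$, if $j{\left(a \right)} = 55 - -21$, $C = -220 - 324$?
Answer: $41 i \sqrt{183} \approx 554.64 i$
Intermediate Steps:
$C = -544$ ($C = -220 - 324 = -544$)
$j{\left(a \right)} = 76$ ($j{\left(a \right)} = 55 + 21 = 76$)
$\sqrt{-307699 + j{\left(C \right)}} = \sqrt{-307699 + 76} = \sqrt{-307623} = 41 i \sqrt{183}$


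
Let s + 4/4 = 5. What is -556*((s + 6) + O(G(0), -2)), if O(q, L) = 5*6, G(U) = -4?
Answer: -22240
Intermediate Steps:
s = 4 (s = -1 + 5 = 4)
O(q, L) = 30
-556*((s + 6) + O(G(0), -2)) = -556*((4 + 6) + 30) = -556*(10 + 30) = -556*40 = -22240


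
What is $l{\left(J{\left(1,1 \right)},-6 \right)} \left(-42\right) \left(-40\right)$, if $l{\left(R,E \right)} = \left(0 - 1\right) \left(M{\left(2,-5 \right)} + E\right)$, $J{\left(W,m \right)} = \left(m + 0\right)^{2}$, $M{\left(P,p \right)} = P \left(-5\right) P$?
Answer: $43680$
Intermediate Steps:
$M{\left(P,p \right)} = - 5 P^{2}$ ($M{\left(P,p \right)} = - 5 P P = - 5 P^{2}$)
$J{\left(W,m \right)} = m^{2}$
$l{\left(R,E \right)} = 20 - E$ ($l{\left(R,E \right)} = \left(0 - 1\right) \left(- 5 \cdot 2^{2} + E\right) = - (\left(-5\right) 4 + E) = - (-20 + E) = 20 - E$)
$l{\left(J{\left(1,1 \right)},-6 \right)} \left(-42\right) \left(-40\right) = \left(20 - -6\right) \left(-42\right) \left(-40\right) = \left(20 + 6\right) \left(-42\right) \left(-40\right) = 26 \left(-42\right) \left(-40\right) = \left(-1092\right) \left(-40\right) = 43680$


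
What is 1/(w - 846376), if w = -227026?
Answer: -1/1073402 ≈ -9.3162e-7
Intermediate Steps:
1/(w - 846376) = 1/(-227026 - 846376) = 1/(-1073402) = -1/1073402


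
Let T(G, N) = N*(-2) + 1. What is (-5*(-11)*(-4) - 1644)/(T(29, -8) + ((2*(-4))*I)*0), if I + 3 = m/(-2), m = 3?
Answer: -1864/17 ≈ -109.65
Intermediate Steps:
T(G, N) = 1 - 2*N (T(G, N) = -2*N + 1 = 1 - 2*N)
I = -9/2 (I = -3 + 3/(-2) = -3 + 3*(-½) = -3 - 3/2 = -9/2 ≈ -4.5000)
(-5*(-11)*(-4) - 1644)/(T(29, -8) + ((2*(-4))*I)*0) = (-5*(-11)*(-4) - 1644)/((1 - 2*(-8)) + ((2*(-4))*(-9/2))*0) = (55*(-4) - 1644)/((1 + 16) - 8*(-9/2)*0) = (-220 - 1644)/(17 + 36*0) = -1864/(17 + 0) = -1864/17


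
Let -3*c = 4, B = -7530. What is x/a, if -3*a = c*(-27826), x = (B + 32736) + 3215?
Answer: -255789/111304 ≈ -2.2981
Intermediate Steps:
c = -4/3 (c = -⅓*4 = -4/3 ≈ -1.3333)
x = 28421 (x = (-7530 + 32736) + 3215 = 25206 + 3215 = 28421)
a = -111304/9 (a = -(-4)*(-27826)/9 = -⅓*111304/3 = -111304/9 ≈ -12367.)
x/a = 28421/(-111304/9) = 28421*(-9/111304) = -255789/111304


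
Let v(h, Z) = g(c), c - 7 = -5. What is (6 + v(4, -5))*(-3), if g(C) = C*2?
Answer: -30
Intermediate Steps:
c = 2 (c = 7 - 5 = 2)
g(C) = 2*C
v(h, Z) = 4 (v(h, Z) = 2*2 = 4)
(6 + v(4, -5))*(-3) = (6 + 4)*(-3) = 10*(-3) = -30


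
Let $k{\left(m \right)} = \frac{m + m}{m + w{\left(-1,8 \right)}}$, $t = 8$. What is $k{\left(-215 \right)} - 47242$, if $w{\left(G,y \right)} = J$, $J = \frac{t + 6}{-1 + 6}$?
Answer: $- \frac{50121612}{1061} \approx -47240.0$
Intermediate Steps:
$J = \frac{14}{5}$ ($J = \frac{8 + 6}{-1 + 6} = \frac{14}{5} \approx 2.8$)
$w{\left(G,y \right)} = \frac{14}{5}$
$k{\left(m \right)} = \frac{2 m}{\frac{14}{5} + m}$ ($k{\left(m \right)} = \frac{m + m}{m + \frac{14}{5}} = \frac{2 m}{\frac{14}{5} + m}$)
$k{\left(-215 \right)} - 47242 = 10 \left(-215\right) \frac{1}{14 + 5 \left(-215\right)} - 47242 = 10 \left(-215\right) \frac{1}{14 - 1075} - 47242 = 10 \left(-215\right) \frac{1}{-1061} - 47242 = 10 \left(-215\right) \left(- \frac{1}{1061}\right) - 47242 = \frac{2150}{1061} - 47242 = - \frac{50121612}{1061}$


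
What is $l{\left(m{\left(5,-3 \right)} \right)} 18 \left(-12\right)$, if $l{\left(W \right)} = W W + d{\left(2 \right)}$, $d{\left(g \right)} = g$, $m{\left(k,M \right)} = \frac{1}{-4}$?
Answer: $- \frac{891}{2} \approx -445.5$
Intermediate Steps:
$m{\left(k,M \right)} = - \frac{1}{4}$
$l{\left(W \right)} = 2 + W^{2}$ ($l{\left(W \right)} = W W + 2 = W^{2} + 2 = 2 + W^{2}$)
$l{\left(m{\left(5,-3 \right)} \right)} 18 \left(-12\right) = \left(2 + \left(- \frac{1}{4}\right)^{2}\right) 18 \left(-12\right) = \left(2 + \frac{1}{16}\right) 18 \left(-12\right) = \frac{33}{16} \cdot 18 \left(-12\right) = \frac{297}{8} \left(-12\right) = - \frac{891}{2}$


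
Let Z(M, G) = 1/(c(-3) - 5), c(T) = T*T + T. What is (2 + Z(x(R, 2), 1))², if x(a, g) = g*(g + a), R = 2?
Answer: 9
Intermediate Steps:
c(T) = T + T² (c(T) = T² + T = T + T²)
x(a, g) = g*(a + g)
Z(M, G) = 1 (Z(M, G) = 1/(-3*(1 - 3) - 5) = 1/(-3*(-2) - 5) = 1/(6 - 5) = 1/1 = 1)
(2 + Z(x(R, 2), 1))² = (2 + 1)² = 3² = 9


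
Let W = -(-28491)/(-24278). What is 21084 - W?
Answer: 511905843/24278 ≈ 21085.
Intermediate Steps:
W = -28491/24278 (W = -(-28491)*(-1)/24278 = -1*28491/24278 = -28491/24278 ≈ -1.1735)
21084 - W = 21084 - 1*(-28491/24278) = 21084 + 28491/24278 = 511905843/24278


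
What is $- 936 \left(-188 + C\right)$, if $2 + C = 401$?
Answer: $-197496$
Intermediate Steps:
$C = 399$ ($C = -2 + 401 = 399$)
$- 936 \left(-188 + C\right) = - 936 \left(-188 + 399\right) = \left(-936\right) 211 = -197496$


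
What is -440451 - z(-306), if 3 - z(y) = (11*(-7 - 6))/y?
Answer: -134778781/306 ≈ -4.4045e+5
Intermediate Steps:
z(y) = 3 + 143/y (z(y) = 3 - 11*(-7 - 6)/y = 3 - 11*(-13)/y = 3 - (-143)/y = 3 + 143/y)
-440451 - z(-306) = -440451 - (3 + 143/(-306)) = -440451 - (3 + 143*(-1/306)) = -440451 - (3 - 143/306) = -440451 - 1*775/306 = -440451 - 775/306 = -134778781/306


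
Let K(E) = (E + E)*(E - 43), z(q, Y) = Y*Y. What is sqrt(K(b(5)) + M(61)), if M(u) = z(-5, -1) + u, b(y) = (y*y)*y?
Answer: sqrt(20562) ≈ 143.39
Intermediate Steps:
z(q, Y) = Y**2
b(y) = y**3 (b(y) = y**2*y = y**3)
K(E) = 2*E*(-43 + E) (K(E) = (2*E)*(-43 + E) = 2*E*(-43 + E))
M(u) = 1 + u (M(u) = (-1)**2 + u = 1 + u)
sqrt(K(b(5)) + M(61)) = sqrt(2*5**3*(-43 + 5**3) + (1 + 61)) = sqrt(2*125*(-43 + 125) + 62) = sqrt(2*125*82 + 62) = sqrt(20500 + 62) = sqrt(20562)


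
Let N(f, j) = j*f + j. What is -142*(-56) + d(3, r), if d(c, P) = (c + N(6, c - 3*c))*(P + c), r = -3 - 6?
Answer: 8186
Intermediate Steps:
r = -9
N(f, j) = j + f*j (N(f, j) = f*j + j = j + f*j)
d(c, P) = -13*c*(P + c) (d(c, P) = (c + (c - 3*c)*(1 + 6))*(P + c) = (c - 2*c*7)*(P + c) = (c - 14*c)*(P + c) = (-13*c)*(P + c) = -13*c*(P + c))
-142*(-56) + d(3, r) = -142*(-56) + 13*3*(-1*(-9) - 1*3) = 7952 + 13*3*(9 - 3) = 7952 + 13*3*6 = 7952 + 234 = 8186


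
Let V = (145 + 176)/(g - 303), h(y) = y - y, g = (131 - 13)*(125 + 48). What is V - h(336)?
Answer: 321/20111 ≈ 0.015961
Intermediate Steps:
g = 20414 (g = 118*173 = 20414)
h(y) = 0
V = 321/20111 (V = (145 + 176)/(20414 - 303) = 321/20111 ≈ 0.015961)
V - h(336) = 321/20111 - 1*0 = 321/20111 + 0 = 321/20111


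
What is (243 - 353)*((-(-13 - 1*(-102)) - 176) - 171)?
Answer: 47960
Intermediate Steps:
(243 - 353)*((-(-13 - 1*(-102)) - 176) - 171) = -110*((-(-13 + 102) - 176) - 171) = -110*((-1*89 - 176) - 171) = -110*((-89 - 176) - 171) = -110*(-265 - 171) = -110*(-436) = 47960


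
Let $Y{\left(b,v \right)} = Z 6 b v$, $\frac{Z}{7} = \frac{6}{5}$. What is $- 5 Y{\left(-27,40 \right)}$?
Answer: $272160$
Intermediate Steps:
$Z = \frac{42}{5}$ ($Z = 7 \cdot \frac{6}{5} = \frac{42}{5} \approx 8.4$)
$Y{\left(b,v \right)} = \frac{252 b v}{5}$ ($Y{\left(b,v \right)} = \frac{42 \cdot 6 b v}{5} = \frac{252 b v}{5}$)
$- 5 Y{\left(-27,40 \right)} = - 5 \cdot \frac{252}{5} \left(-27\right) 40 = \left(-5\right) \left(-54432\right) = 272160$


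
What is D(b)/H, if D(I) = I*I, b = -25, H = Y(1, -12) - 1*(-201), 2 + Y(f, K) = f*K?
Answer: 625/187 ≈ 3.3422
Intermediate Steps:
Y(f, K) = -2 + K*f (Y(f, K) = -2 + f*K = -2 + K*f)
H = 187 (H = (-2 - 12*1) - 1*(-201) = (-2 - 12) + 201 = -14 + 201 = 187)
D(I) = I**2
D(b)/H = (-25)**2/187 = 625*(1/187) = 625/187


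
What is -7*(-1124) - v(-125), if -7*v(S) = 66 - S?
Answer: 55267/7 ≈ 7895.3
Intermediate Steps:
v(S) = -66/7 + S/7 (v(S) = -(66 - S)/7 = -66/7 + S/7)
-7*(-1124) - v(-125) = -7*(-1124) - (-66/7 + (⅐)*(-125)) = 7868 - (-66/7 - 125/7) = 7868 - 1*(-191/7) = 7868 + 191/7 = 55267/7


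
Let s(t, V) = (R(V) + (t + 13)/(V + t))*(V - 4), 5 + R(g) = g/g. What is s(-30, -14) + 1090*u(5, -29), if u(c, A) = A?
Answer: -693989/22 ≈ -31545.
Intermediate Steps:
R(g) = -4 (R(g) = -5 + g/g = -5 + 1 = -4)
s(t, V) = (-4 + V)*(-4 + (13 + t)/(V + t)) (s(t, V) = (-4 + (t + 13)/(V + t))*(V - 4) = (-4 + (13 + t)/(V + t))*(-4 + V) = (-4 + V)*(-4 + (13 + t)/(V + t)))
s(-30, -14) + 1090*u(5, -29) = (-52 - 4*(-14)**2 + 12*(-30) + 29*(-14) - 3*(-14)*(-30))/(-14 - 30) + 1090*(-29) = (-52 - 4*196 - 360 - 406 - 1260)/(-44) - 31610 = -(-52 - 784 - 360 - 406 - 1260)/44 - 31610 = -1/44*(-2862) - 31610 = 1431/22 - 31610 = -693989/22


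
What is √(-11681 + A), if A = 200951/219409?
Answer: I*√562282862253402/219409 ≈ 108.07*I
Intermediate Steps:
A = 200951/219409 (A = 200951*(1/219409) = 200951/219409 ≈ 0.91587)
√(-11681 + A) = √(-11681 + 200951/219409) = √(-2562715578/219409) = I*√562282862253402/219409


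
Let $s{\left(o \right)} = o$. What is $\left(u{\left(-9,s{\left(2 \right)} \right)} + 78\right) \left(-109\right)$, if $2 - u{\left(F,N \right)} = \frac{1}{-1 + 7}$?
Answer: $- \frac{52211}{6} \approx -8701.8$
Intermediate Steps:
$u{\left(F,N \right)} = \frac{11}{6}$ ($u{\left(F,N \right)} = 2 - \frac{1}{-1 + 7} = 2 - \frac{1}{6} = \frac{11}{6}$)
$\left(u{\left(-9,s{\left(2 \right)} \right)} + 78\right) \left(-109\right) = \left(\frac{11}{6} + 78\right) \left(-109\right) = \frac{479}{6} \left(-109\right) = - \frac{52211}{6}$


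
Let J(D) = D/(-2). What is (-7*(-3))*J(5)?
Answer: -105/2 ≈ -52.500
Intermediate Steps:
J(D) = -D/2 (J(D) = D*(-½) = -D/2)
(-7*(-3))*J(5) = (-7*(-3))*(-½*5) = 21*(-5/2) = -105/2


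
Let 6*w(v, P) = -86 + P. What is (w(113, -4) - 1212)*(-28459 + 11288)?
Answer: 21068817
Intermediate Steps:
w(v, P) = -43/3 + P/6 (w(v, P) = (-86 + P)/6 = -43/3 + P/6)
(w(113, -4) - 1212)*(-28459 + 11288) = ((-43/3 + (⅙)*(-4)) - 1212)*(-28459 + 11288) = ((-43/3 - ⅔) - 1212)*(-17171) = (-15 - 1212)*(-17171) = -1227*(-17171) = 21068817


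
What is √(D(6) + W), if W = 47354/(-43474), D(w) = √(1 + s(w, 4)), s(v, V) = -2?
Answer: √(-514666949 + 472497169*I)/21737 ≈ 0.44126 + 1.1331*I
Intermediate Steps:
D(w) = I (D(w) = √(1 - 2) = √(-1) = I)
W = -23677/21737 (W = 47354*(-1/43474) = -23677/21737 ≈ -1.0892)
√(D(6) + W) = √(I - 23677/21737) = √(-23677/21737 + I)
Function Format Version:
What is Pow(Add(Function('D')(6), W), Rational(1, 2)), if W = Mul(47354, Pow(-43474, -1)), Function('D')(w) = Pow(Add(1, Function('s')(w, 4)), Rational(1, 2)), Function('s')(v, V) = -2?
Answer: Mul(Rational(1, 21737), Pow(Add(-514666949, Mul(472497169, I)), Rational(1, 2))) ≈ Add(0.44126, Mul(1.1331, I))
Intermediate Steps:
Function('D')(w) = I (Function('D')(w) = Pow(Add(1, -2), Rational(1, 2)) = Pow(-1, Rational(1, 2)) = I)
W = Rational(-23677, 21737) (W = Mul(47354, Rational(-1, 43474)) = Rational(-23677, 21737) ≈ -1.0892)
Pow(Add(Function('D')(6), W), Rational(1, 2)) = Pow(Add(I, Rational(-23677, 21737)), Rational(1, 2)) = Pow(Add(Rational(-23677, 21737), I), Rational(1, 2))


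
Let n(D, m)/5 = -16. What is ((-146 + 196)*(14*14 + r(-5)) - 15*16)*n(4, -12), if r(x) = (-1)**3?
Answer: -760800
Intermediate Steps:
n(D, m) = -80 (n(D, m) = 5*(-16) = -80)
r(x) = -1
((-146 + 196)*(14*14 + r(-5)) - 15*16)*n(4, -12) = ((-146 + 196)*(14*14 - 1) - 15*16)*(-80) = (50*(196 - 1) - 240)*(-80) = (50*195 - 240)*(-80) = (9750 - 240)*(-80) = 9510*(-80) = -760800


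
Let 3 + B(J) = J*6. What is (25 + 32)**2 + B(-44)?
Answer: 2982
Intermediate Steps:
B(J) = -3 + 6*J (B(J) = -3 + J*6 = -3 + 6*J)
(25 + 32)**2 + B(-44) = (25 + 32)**2 + (-3 + 6*(-44)) = 57**2 + (-3 - 264) = 3249 - 267 = 2982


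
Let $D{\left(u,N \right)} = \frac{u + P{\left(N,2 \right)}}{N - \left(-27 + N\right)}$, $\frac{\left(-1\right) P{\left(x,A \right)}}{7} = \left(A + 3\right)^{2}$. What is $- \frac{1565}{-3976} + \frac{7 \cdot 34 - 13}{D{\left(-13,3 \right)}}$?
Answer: $- \frac{5964995}{186872} \approx -31.92$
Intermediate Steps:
$P{\left(x,A \right)} = - 7 \left(3 + A\right)^{2}$ ($P{\left(x,A \right)} = - 7 \left(A + 3\right)^{2} = - 7 \left(3 + A\right)^{2}$)
$D{\left(u,N \right)} = - \frac{175}{27} + \frac{u}{27}$ ($D{\left(u,N \right)} = \frac{u - 7 \left(3 + 2\right)^{2}}{N - \left(-27 + N\right)} = \frac{u - 7 \cdot 5^{2}}{27} = \left(u - 175\right) \frac{1}{27} = \left(-175 + u\right) \frac{1}{27} = - \frac{175}{27} + \frac{u}{27}$)
$- \frac{1565}{-3976} + \frac{7 \cdot 34 - 13}{D{\left(-13,3 \right)}} = - \frac{1565}{-3976} + \frac{7 \cdot 34 - 13}{- \frac{175}{27} + \frac{1}{27} \left(-13\right)} = \left(-1565\right) \left(- \frac{1}{3976}\right) + \frac{238 - 13}{- \frac{175}{27} - \frac{13}{27}} = \frac{1565}{3976} + \frac{225}{- \frac{188}{27}} = \frac{1565}{3976} + 225 \left(- \frac{27}{188}\right) = \frac{1565}{3976} - \frac{6075}{188} = - \frac{5964995}{186872}$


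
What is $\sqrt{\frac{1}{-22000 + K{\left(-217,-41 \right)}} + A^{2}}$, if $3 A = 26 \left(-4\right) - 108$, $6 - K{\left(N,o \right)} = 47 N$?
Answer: $\frac{\sqrt{6252700185445}}{35385} \approx 70.667$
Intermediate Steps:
$K{\left(N,o \right)} = 6 - 47 N$
$A = - \frac{212}{3}$ ($A = \frac{26 \left(-4\right) - 108}{3} = \frac{-104 - 108}{3} = \frac{1}{3} \left(-212\right) = - \frac{212}{3} \approx -70.667$)
$\sqrt{\frac{1}{-22000 + K{\left(-217,-41 \right)}} + A^{2}} = \sqrt{\frac{1}{-22000 + \left(6 - -10199\right)} + \left(- \frac{212}{3}\right)^{2}} = \sqrt{\frac{1}{-22000 + \left(6 + 10199\right)} + \frac{44944}{9}} = \sqrt{\frac{1}{-22000 + 10205} + \frac{44944}{9}} = \sqrt{\frac{1}{-11795} + \frac{44944}{9}} = \sqrt{- \frac{1}{11795} + \frac{44944}{9}} = \sqrt{\frac{530114471}{106155}} = \frac{\sqrt{6252700185445}}{35385}$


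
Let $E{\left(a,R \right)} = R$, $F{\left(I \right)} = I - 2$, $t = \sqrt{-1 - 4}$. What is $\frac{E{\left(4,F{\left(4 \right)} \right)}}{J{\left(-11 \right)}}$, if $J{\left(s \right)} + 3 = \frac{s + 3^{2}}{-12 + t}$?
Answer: $- \frac{846}{1201} - \frac{4 i \sqrt{5}}{1201} \approx -0.70441 - 0.0074474 i$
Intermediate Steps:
$t = i \sqrt{5}$ ($t = \sqrt{-5} = i \sqrt{5} \approx 2.2361 i$)
$F{\left(I \right)} = -2 + I$
$J{\left(s \right)} = -3 + \frac{9 + s}{-12 + i \sqrt{5}}$ ($J{\left(s \right)} = -3 + \frac{s + 3^{2}}{-12 + i \sqrt{5}} = -3 + \frac{s + 9}{-12 + i \sqrt{5}} = -3 + \frac{9 + s}{-12 + i \sqrt{5}}$)
$\frac{E{\left(4,F{\left(4 \right)} \right)}}{J{\left(-11 \right)}} = \frac{-2 + 4}{- \frac{555}{149} - - \frac{132}{149} - \frac{9 i \sqrt{5}}{149} - \frac{1}{149} i \left(-11\right) \sqrt{5}} = \frac{2}{- \frac{555}{149} + \frac{132}{149} - \frac{9 i \sqrt{5}}{149} + \frac{11 i \sqrt{5}}{149}} = \frac{2}{- \frac{423}{149} + \frac{2 i \sqrt{5}}{149}}$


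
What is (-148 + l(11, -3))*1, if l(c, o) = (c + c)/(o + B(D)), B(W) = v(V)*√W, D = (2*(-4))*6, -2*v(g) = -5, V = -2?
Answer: -15266/103 - 220*I*√3/309 ≈ -148.21 - 1.2332*I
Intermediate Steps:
v(g) = 5/2 (v(g) = -½*(-5) = 5/2)
D = -48 (D = -8*6 = -48)
B(W) = 5*√W/2
l(c, o) = 2*c/(o + 10*I*√3) (l(c, o) = (c + c)/(o + 5*√(-48)/2) = (2*c)/(o + 5*(4*I*√3)/2) = (2*c)/(o + 10*I*√3) = 2*c/(o + 10*I*√3))
(-148 + l(11, -3))*1 = (-148 + 2*11/(-3 + 10*I*√3))*1 = (-148 + 22/(-3 + 10*I*√3))*1 = -148 + 22/(-3 + 10*I*√3)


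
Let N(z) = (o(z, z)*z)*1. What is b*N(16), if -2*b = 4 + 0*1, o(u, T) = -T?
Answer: 512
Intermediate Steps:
b = -2 (b = -(4 + 0*1)/2 = -(4 + 0)/2 = -½*4 = -2)
N(z) = -z² (N(z) = ((-z)*z)*1 = -z²*1 = -z²)
b*N(16) = -(-2)*16² = -(-2)*256 = -2*(-256) = 512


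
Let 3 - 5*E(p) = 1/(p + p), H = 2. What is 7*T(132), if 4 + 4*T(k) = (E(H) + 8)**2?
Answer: 193487/1600 ≈ 120.93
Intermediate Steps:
E(p) = 3/5 - 1/(10*p) (E(p) = 3/5 - 1/(5*(p + p)) = 3/5 - 1/(2*p)/5 = 3/5 - 1/(10*p))
T(k) = 27641/1600 (T(k) = -1 + ((1/10)*(-1 + 6*2)/2 + 8)**2/4 = -1 + ((1/10)*(1/2)*(-1 + 12) + 8)**2/4 = -1 + ((1/10)*(1/2)*11 + 8)**2/4 = -1 + (11/20 + 8)**2/4 = -1 + (171/20)**2/4 = -1 + (1/4)*(29241/400) = -1 + 29241/1600 = 27641/1600)
7*T(132) = 7*(27641/1600) = 193487/1600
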